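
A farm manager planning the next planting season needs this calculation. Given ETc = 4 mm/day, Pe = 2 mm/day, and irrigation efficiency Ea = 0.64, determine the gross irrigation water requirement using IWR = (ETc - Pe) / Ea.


IWR = (ETc - Pe) / Ea
    = (4 - 2) / 0.64
    = 2 / 0.64
    = 3.13 mm/day


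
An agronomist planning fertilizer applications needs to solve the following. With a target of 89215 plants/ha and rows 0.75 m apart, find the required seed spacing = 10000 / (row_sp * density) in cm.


spacing = 10000 / (row_sp * density)
        = 10000 / (0.75 * 89215)
        = 10000 / 66911.25
        = 0.14945 m = 14.95 cm


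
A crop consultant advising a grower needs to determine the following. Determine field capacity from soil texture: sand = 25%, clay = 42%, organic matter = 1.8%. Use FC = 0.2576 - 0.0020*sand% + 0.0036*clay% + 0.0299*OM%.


FC = 0.2576 - 0.0020*25 + 0.0036*42 + 0.0299*1.8
   = 0.2576 - 0.0500 + 0.1512 + 0.0538
   = 0.4126


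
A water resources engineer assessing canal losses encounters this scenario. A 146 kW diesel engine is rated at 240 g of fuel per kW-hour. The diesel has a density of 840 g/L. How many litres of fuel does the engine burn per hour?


FC = P * BSFC / rho_fuel
   = 146 * 240 / 840
   = 35040 / 840
   = 41.71 L/h


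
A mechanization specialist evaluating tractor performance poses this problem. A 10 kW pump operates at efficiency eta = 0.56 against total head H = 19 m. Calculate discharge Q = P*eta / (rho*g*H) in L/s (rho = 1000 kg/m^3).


Q = (P * 1000 * eta) / (rho * g * H)
  = (10 * 1000 * 0.56) / (1000 * 9.81 * 19)
  = 5600 / 186390
  = 0.03004 m^3/s = 30.04 L/s


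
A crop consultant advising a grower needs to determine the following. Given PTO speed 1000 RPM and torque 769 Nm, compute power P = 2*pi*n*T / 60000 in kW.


P = 2*pi*n*T / 60000
  = 2*pi * 1000 * 769 / 60000
  = 4831769.50 / 60000
  = 80.53 kW


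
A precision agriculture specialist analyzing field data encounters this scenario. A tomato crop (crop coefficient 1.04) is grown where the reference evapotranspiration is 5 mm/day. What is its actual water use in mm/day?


ETc = Kc * ET0
    = 1.04 * 5
    = 5.20 mm/day


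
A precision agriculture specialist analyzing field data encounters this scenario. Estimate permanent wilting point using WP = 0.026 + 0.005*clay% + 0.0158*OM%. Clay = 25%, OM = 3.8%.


WP = 0.026 + 0.005*25 + 0.0158*3.8
   = 0.026 + 0.1250 + 0.0600
   = 0.2110


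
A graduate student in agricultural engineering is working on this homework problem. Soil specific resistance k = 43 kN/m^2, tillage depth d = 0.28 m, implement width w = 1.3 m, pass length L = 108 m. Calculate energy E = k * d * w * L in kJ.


E = k * d * w * L
  = 43 * 0.28 * 1.3 * 108
  = 1690.42 kJ


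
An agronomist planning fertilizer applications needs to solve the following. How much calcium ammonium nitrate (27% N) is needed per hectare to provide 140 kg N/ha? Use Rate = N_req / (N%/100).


Rate = N_required / (N_content / 100)
     = 140 / (27 / 100)
     = 140 / 0.27
     = 518.52 kg/ha


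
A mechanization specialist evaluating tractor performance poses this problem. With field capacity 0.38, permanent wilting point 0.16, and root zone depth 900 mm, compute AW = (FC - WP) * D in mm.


AW = (FC - WP) * D
   = (0.38 - 0.16) * 900
   = 0.22 * 900
   = 198 mm


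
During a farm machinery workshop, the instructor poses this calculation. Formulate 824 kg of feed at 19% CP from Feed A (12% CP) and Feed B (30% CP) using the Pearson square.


parts_A = CP_b - target = 30 - 19 = 11
parts_B = target - CP_a = 19 - 12 = 7
total_parts = 11 + 7 = 18
Feed A = 824 * 11 / 18 = 503.56 kg
Feed B = 824 * 7 / 18 = 320.44 kg

503.56 kg


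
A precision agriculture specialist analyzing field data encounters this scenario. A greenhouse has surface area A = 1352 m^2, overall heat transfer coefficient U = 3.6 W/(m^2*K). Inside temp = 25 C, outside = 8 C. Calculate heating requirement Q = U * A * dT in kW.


dT = 25 - (8) = 17 K
Q = U * A * dT
  = 3.6 * 1352 * 17
  = 82742.40 W = 82.74 kW


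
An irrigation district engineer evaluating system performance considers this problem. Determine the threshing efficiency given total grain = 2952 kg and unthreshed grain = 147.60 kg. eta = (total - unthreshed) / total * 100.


eta = (total - unthreshed) / total * 100
    = (2952 - 147.60) / 2952 * 100
    = 2804.40 / 2952 * 100
    = 95%


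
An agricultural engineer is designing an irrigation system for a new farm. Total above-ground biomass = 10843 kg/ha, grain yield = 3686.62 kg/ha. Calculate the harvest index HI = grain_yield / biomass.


HI = grain_yield / biomass
   = 3686.62 / 10843
   = 0.34


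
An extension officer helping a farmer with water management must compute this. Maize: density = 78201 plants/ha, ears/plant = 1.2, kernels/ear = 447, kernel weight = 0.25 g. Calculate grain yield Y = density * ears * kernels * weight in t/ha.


Y = density * ears * kernels * kw
  = 78201 * 1.2 * 447 * 0.25 g/ha
  = 10486754.10 g/ha
  = 10486.75 kg/ha = 10.49 t/ha


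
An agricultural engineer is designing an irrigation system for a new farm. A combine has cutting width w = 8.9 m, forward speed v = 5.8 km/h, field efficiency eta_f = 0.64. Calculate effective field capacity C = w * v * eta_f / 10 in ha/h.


C = w * v * eta_f / 10
  = 8.9 * 5.8 * 0.64 / 10
  = 33.04 / 10
  = 3.30 ha/h


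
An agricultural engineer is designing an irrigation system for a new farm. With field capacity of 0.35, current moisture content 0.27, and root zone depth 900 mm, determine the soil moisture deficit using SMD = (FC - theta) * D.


SMD = (FC - theta) * D
    = (0.35 - 0.27) * 900
    = 0.080 * 900
    = 72 mm


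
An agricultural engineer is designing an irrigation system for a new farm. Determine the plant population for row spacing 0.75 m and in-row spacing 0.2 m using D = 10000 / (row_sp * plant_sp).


D = 10000 / (row_sp * plant_sp)
  = 10000 / (0.75 * 0.2)
  = 10000 / 0.1500
  = 66666.67 plants/ha


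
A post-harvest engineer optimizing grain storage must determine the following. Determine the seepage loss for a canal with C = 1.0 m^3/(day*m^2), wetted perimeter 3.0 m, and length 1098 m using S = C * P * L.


S = C * P * L
  = 1.0 * 3.0 * 1098
  = 3294 m^3/day


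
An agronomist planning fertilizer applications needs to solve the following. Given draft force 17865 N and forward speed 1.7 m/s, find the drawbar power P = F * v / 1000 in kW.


P = F * v / 1000
  = 17865 * 1.7 / 1000
  = 30370.50 / 1000
  = 30.37 kW


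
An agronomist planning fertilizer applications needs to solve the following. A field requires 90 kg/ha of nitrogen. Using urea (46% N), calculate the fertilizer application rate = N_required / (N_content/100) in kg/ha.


Rate = N_required / (N_content / 100)
     = 90 / (46 / 100)
     = 90 / 0.46
     = 195.65 kg/ha


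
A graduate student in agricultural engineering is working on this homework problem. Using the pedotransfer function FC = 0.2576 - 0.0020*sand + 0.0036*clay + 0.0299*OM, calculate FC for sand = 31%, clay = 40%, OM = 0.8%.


FC = 0.2576 - 0.0020*31 + 0.0036*40 + 0.0299*0.8
   = 0.2576 - 0.0620 + 0.1440 + 0.0239
   = 0.3635


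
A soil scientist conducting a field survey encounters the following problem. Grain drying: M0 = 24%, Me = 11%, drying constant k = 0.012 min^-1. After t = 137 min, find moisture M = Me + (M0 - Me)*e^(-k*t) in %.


M = Me + (M0 - Me) * e^(-k*t)
  = 11 + (24 - 11) * e^(-0.012*137)
  = 11 + 13 * e^(-1.644)
  = 11 + 13 * 0.19321
  = 11 + 2.5117
  = 13.51%


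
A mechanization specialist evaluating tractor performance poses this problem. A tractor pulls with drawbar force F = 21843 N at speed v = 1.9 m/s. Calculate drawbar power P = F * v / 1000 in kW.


P = F * v / 1000
  = 21843 * 1.9 / 1000
  = 41501.70 / 1000
  = 41.50 kW


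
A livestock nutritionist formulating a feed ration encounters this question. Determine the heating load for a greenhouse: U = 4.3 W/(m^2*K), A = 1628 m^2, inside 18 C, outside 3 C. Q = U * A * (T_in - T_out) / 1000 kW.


dT = 18 - (3) = 15 K
Q = U * A * dT
  = 4.3 * 1628 * 15
  = 105006 W = 105.01 kW


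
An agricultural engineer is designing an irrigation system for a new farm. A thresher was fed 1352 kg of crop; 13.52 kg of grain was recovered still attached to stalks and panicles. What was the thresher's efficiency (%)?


eta = (total - unthreshed) / total * 100
    = (1352 - 13.52) / 1352 * 100
    = 1338.48 / 1352 * 100
    = 99%


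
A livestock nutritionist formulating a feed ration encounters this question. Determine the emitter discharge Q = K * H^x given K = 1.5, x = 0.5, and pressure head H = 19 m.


Q = K * H^x
  = 1.5 * 19^0.5
  = 1.5 * 4.3589
  = 6.54 L/h


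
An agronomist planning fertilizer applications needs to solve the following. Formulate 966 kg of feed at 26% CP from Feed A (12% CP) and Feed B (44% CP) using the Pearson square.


parts_A = CP_b - target = 44 - 26 = 18
parts_B = target - CP_a = 26 - 12 = 14
total_parts = 18 + 14 = 32
Feed A = 966 * 18 / 32 = 543.38 kg
Feed B = 966 * 14 / 32 = 422.63 kg

543.38 kg


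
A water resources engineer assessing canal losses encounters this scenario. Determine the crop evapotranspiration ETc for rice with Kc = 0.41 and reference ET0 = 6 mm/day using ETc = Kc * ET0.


ETc = Kc * ET0
    = 0.41 * 6
    = 2.46 mm/day


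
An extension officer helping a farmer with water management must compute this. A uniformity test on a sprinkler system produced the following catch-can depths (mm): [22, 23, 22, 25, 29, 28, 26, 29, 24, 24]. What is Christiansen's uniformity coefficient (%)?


xbar = 252 / 10 = 25.200
sum|xi - xbar| = 22.400
CU = 100 * (1 - 22.400 / (10 * 25.200))
   = 100 * (1 - 0.0889)
   = 91.11%


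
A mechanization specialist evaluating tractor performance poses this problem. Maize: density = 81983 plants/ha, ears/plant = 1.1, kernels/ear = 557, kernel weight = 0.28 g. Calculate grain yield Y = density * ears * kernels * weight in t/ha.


Y = density * ears * kernels * kw
  = 81983 * 1.1 * 557 * 0.28 g/ha
  = 14064675.55 g/ha
  = 14064.68 kg/ha = 14.06 t/ha


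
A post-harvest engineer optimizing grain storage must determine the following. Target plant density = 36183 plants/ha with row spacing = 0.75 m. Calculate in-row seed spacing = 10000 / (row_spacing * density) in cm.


spacing = 10000 / (row_sp * density)
        = 10000 / (0.75 * 36183)
        = 10000 / 27137.25
        = 0.36850 m = 36.85 cm


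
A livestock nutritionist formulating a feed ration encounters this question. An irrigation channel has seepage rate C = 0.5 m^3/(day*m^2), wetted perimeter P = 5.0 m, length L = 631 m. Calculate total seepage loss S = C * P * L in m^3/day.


S = C * P * L
  = 0.5 * 5.0 * 631
  = 1577.50 m^3/day


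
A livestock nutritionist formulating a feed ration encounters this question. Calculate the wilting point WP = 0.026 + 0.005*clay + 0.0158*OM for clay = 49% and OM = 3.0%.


WP = 0.026 + 0.005*49 + 0.0158*3.0
   = 0.026 + 0.2450 + 0.0474
   = 0.3184


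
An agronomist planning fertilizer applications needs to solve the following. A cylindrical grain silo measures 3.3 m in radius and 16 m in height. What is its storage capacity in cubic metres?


V = pi * r^2 * h
  = pi * 3.3^2 * 16
  = pi * 10.89 * 16
  = 547.39 m^3


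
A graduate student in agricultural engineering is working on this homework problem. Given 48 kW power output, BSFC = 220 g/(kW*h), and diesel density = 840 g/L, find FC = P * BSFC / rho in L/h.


FC = P * BSFC / rho_fuel
   = 48 * 220 / 840
   = 10560 / 840
   = 12.57 L/h


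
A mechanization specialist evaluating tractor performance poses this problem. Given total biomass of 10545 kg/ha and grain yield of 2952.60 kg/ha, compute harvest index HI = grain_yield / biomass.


HI = grain_yield / biomass
   = 2952.60 / 10545
   = 0.28


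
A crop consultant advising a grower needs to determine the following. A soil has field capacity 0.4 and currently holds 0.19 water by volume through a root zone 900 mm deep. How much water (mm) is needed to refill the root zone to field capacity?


SMD = (FC - theta) * D
    = (0.4 - 0.19) * 900
    = 0.210 * 900
    = 189 mm


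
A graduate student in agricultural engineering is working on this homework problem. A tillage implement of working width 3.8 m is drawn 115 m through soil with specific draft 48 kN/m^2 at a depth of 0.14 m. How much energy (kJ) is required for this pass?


E = k * d * w * L
  = 48 * 0.14 * 3.8 * 115
  = 2936.64 kJ


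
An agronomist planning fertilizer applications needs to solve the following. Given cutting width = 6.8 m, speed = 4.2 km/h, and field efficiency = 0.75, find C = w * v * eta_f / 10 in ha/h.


C = w * v * eta_f / 10
  = 6.8 * 4.2 * 0.75 / 10
  = 21.42 / 10
  = 2.14 ha/h


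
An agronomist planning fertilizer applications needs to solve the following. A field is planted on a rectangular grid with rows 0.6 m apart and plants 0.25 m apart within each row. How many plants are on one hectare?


D = 10000 / (row_sp * plant_sp)
  = 10000 / (0.6 * 0.25)
  = 10000 / 0.1500
  = 66666.67 plants/ha


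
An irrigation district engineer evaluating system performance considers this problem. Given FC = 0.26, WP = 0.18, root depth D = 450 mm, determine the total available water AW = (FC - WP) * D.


AW = (FC - WP) * D
   = (0.26 - 0.18) * 450
   = 0.08 * 450
   = 36 mm


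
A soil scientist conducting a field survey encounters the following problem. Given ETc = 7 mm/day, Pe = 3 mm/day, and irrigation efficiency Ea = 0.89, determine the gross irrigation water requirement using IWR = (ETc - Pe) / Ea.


IWR = (ETc - Pe) / Ea
    = (7 - 3) / 0.89
    = 4 / 0.89
    = 4.49 mm/day


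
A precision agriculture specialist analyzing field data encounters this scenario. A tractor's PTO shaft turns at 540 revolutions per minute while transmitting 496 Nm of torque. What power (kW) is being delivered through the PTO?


P = 2*pi*n*T / 60000
  = 2*pi * 540 * 496 / 60000
  = 1682888.35 / 60000
  = 28.05 kW


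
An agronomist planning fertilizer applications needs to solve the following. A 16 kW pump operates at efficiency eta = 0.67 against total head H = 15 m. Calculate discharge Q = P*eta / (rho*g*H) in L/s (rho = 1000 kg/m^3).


Q = (P * 1000 * eta) / (rho * g * H)
  = (16 * 1000 * 0.67) / (1000 * 9.81 * 15)
  = 10720 / 147150
  = 0.07285 m^3/s = 72.85 L/s


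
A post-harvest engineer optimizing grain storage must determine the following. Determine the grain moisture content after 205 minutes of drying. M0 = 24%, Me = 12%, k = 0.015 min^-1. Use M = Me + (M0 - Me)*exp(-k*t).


M = Me + (M0 - Me) * e^(-k*t)
  = 12 + (24 - 12) * e^(-0.015*205)
  = 12 + 12 * e^(-3.075)
  = 12 + 12 * 0.04619
  = 12 + 0.5543
  = 12.55%


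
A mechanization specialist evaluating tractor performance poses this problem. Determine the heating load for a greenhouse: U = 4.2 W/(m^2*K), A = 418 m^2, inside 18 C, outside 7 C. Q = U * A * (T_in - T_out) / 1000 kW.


dT = 18 - (7) = 11 K
Q = U * A * dT
  = 4.2 * 418 * 11
  = 19311.60 W = 19.31 kW


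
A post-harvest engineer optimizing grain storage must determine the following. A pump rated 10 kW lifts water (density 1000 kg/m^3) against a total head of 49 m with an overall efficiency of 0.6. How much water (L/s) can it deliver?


Q = (P * 1000 * eta) / (rho * g * H)
  = (10 * 1000 * 0.6) / (1000 * 9.81 * 49)
  = 6000 / 480690
  = 0.01248 m^3/s = 12.48 L/s


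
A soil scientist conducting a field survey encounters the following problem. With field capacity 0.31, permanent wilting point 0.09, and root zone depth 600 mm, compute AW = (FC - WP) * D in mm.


AW = (FC - WP) * D
   = (0.31 - 0.09) * 600
   = 0.22 * 600
   = 132 mm


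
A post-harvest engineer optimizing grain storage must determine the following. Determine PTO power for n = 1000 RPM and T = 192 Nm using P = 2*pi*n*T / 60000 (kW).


P = 2*pi*n*T / 60000
  = 2*pi * 1000 * 192 / 60000
  = 1206371.58 / 60000
  = 20.11 kW


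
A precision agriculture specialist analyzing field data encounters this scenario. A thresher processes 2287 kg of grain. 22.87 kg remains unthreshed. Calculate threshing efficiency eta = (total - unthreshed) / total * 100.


eta = (total - unthreshed) / total * 100
    = (2287 - 22.87) / 2287 * 100
    = 2264.13 / 2287 * 100
    = 99%


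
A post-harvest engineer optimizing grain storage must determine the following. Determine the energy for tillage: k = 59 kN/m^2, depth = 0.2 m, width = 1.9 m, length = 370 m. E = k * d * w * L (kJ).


E = k * d * w * L
  = 59 * 0.2 * 1.9 * 370
  = 8295.40 kJ


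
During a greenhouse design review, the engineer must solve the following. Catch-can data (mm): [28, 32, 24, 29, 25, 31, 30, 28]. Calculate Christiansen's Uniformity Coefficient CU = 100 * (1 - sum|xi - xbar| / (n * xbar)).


xbar = 227 / 8 = 28.375
sum|xi - xbar| = 17
CU = 100 * (1 - 17 / (8 * 28.375))
   = 100 * (1 - 0.0749)
   = 92.51%


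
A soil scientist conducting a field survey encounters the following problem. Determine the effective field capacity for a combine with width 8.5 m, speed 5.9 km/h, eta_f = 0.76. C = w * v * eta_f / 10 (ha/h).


C = w * v * eta_f / 10
  = 8.5 * 5.9 * 0.76 / 10
  = 38.11 / 10
  = 3.81 ha/h


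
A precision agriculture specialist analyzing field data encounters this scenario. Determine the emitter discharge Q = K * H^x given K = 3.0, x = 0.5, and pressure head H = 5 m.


Q = K * H^x
  = 3.0 * 5^0.5
  = 3.0 * 2.2361
  = 6.71 L/h


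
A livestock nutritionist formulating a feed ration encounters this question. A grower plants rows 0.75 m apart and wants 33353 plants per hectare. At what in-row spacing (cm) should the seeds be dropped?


spacing = 10000 / (row_sp * density)
        = 10000 / (0.75 * 33353)
        = 10000 / 25014.75
        = 0.39976 m = 39.98 cm


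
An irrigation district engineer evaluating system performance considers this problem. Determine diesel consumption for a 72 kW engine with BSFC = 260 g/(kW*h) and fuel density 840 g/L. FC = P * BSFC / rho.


FC = P * BSFC / rho_fuel
   = 72 * 260 / 840
   = 18720 / 840
   = 22.29 L/h


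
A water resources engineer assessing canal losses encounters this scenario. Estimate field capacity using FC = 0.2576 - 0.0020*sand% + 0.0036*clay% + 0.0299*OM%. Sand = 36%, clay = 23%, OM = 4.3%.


FC = 0.2576 - 0.0020*36 + 0.0036*23 + 0.0299*4.3
   = 0.2576 - 0.0720 + 0.0828 + 0.1286
   = 0.3970


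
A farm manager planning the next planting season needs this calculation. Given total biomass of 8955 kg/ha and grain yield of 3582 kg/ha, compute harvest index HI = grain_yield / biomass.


HI = grain_yield / biomass
   = 3582 / 8955
   = 0.40


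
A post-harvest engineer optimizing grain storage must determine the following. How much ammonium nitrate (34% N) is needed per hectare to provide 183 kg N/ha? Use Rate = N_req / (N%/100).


Rate = N_required / (N_content / 100)
     = 183 / (34 / 100)
     = 183 / 0.34
     = 538.24 kg/ha


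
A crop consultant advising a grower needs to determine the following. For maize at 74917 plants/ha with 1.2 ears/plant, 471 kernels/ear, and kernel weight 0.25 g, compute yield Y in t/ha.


Y = density * ears * kernels * kw
  = 74917 * 1.2 * 471 * 0.25 g/ha
  = 10585772.10 g/ha
  = 10585.77 kg/ha = 10.59 t/ha


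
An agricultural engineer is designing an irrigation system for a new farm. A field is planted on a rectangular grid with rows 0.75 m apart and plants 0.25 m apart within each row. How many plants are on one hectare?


D = 10000 / (row_sp * plant_sp)
  = 10000 / (0.75 * 0.25)
  = 10000 / 0.1875
  = 53333.33 plants/ha


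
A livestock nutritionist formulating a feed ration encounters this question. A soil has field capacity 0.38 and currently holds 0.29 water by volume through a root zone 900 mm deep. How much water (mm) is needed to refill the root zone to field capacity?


SMD = (FC - theta) * D
    = (0.38 - 0.29) * 900
    = 0.090 * 900
    = 81 mm


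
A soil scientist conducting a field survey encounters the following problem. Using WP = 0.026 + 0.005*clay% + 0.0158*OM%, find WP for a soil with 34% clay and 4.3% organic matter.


WP = 0.026 + 0.005*34 + 0.0158*4.3
   = 0.026 + 0.1700 + 0.0679
   = 0.2639


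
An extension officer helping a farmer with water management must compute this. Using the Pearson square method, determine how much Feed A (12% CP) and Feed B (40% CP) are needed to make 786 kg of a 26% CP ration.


parts_A = CP_b - target = 40 - 26 = 14
parts_B = target - CP_a = 26 - 12 = 14
total_parts = 14 + 14 = 28
Feed A = 786 * 14 / 28 = 393 kg
Feed B = 786 * 14 / 28 = 393 kg


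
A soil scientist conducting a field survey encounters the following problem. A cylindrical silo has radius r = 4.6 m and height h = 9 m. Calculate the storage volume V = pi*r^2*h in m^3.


V = pi * r^2 * h
  = pi * 4.6^2 * 9
  = pi * 21.16 * 9
  = 598.28 m^3


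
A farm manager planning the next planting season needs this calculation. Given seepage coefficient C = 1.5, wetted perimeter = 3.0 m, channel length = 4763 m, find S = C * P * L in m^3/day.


S = C * P * L
  = 1.5 * 3.0 * 4763
  = 21433.50 m^3/day


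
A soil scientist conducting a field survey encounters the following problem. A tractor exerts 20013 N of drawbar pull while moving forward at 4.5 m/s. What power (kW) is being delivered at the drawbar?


P = F * v / 1000
  = 20013 * 4.5 / 1000
  = 90058.50 / 1000
  = 90.06 kW


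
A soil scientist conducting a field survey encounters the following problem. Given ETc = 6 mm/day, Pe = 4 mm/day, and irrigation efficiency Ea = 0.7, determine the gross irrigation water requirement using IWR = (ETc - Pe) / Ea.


IWR = (ETc - Pe) / Ea
    = (6 - 4) / 0.7
    = 2 / 0.7
    = 2.86 mm/day


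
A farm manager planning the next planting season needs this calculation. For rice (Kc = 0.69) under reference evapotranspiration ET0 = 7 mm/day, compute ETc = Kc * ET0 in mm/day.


ETc = Kc * ET0
    = 0.69 * 7
    = 4.83 mm/day


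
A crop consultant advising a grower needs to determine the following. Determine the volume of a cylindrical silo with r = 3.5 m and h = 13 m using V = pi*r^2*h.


V = pi * r^2 * h
  = pi * 3.5^2 * 13
  = pi * 12.25 * 13
  = 500.30 m^3


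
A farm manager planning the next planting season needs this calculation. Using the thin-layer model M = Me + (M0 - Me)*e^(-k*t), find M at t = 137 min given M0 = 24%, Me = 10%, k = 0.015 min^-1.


M = Me + (M0 - Me) * e^(-k*t)
  = 10 + (24 - 10) * e^(-0.015*137)
  = 10 + 14 * e^(-2.055)
  = 10 + 14 * 0.12809
  = 10 + 1.7933
  = 11.79%


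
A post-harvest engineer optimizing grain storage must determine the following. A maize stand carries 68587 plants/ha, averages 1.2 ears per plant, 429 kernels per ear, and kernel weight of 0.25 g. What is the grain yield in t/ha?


Y = density * ears * kernels * kw
  = 68587 * 1.2 * 429 * 0.25 g/ha
  = 8827146.90 g/ha
  = 8827.15 kg/ha = 8.83 t/ha


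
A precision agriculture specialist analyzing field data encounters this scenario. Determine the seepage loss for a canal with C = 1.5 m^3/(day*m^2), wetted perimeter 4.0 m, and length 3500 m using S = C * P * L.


S = C * P * L
  = 1.5 * 4.0 * 3500
  = 21000 m^3/day


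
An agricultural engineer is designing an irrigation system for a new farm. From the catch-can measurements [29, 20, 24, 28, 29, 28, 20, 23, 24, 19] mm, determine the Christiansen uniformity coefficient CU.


xbar = 244 / 10 = 24.400
sum|xi - xbar| = 32.800
CU = 100 * (1 - 32.800 / (10 * 24.400))
   = 100 * (1 - 0.1344)
   = 86.56%


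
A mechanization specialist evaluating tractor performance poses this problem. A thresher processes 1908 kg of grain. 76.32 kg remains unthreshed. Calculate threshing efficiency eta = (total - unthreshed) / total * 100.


eta = (total - unthreshed) / total * 100
    = (1908 - 76.32) / 1908 * 100
    = 1831.68 / 1908 * 100
    = 96%


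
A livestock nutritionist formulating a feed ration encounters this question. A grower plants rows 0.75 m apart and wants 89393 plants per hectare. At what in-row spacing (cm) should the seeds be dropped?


spacing = 10000 / (row_sp * density)
        = 10000 / (0.75 * 89393)
        = 10000 / 67044.75
        = 0.14915 m = 14.92 cm


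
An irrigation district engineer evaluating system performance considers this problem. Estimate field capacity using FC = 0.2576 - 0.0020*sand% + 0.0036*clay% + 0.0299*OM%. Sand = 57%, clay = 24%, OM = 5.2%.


FC = 0.2576 - 0.0020*57 + 0.0036*24 + 0.0299*5.2
   = 0.2576 - 0.1140 + 0.0864 + 0.1555
   = 0.3855


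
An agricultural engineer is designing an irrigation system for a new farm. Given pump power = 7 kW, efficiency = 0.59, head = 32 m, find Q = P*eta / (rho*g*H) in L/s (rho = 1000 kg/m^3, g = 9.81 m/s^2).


Q = (P * 1000 * eta) / (rho * g * H)
  = (7 * 1000 * 0.59) / (1000 * 9.81 * 32)
  = 4130 / 313920
  = 0.01316 m^3/s = 13.16 L/s


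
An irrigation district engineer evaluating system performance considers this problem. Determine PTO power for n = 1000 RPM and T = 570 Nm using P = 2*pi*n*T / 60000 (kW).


P = 2*pi*n*T / 60000
  = 2*pi * 1000 * 570 / 60000
  = 3581415.63 / 60000
  = 59.69 kW


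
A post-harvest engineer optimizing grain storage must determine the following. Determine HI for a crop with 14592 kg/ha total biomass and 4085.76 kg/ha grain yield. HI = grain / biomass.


HI = grain_yield / biomass
   = 4085.76 / 14592
   = 0.28


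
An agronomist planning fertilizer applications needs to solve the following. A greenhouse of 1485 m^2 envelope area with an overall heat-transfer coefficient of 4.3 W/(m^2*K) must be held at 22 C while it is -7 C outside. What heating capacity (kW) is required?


dT = 22 - (-7) = 29 K
Q = U * A * dT
  = 4.3 * 1485 * 29
  = 185179.50 W = 185.18 kW


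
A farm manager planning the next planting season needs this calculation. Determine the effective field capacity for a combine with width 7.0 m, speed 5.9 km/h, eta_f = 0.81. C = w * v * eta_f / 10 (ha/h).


C = w * v * eta_f / 10
  = 7.0 * 5.9 * 0.81 / 10
  = 33.45 / 10
  = 3.35 ha/h


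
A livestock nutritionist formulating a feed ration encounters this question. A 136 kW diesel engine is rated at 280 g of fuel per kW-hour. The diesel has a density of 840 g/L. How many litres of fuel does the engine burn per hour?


FC = P * BSFC / rho_fuel
   = 136 * 280 / 840
   = 38080 / 840
   = 45.33 L/h


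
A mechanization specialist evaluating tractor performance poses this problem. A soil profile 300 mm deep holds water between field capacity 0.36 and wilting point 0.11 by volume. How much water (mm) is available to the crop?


AW = (FC - WP) * D
   = (0.36 - 0.11) * 300
   = 0.25 * 300
   = 75 mm


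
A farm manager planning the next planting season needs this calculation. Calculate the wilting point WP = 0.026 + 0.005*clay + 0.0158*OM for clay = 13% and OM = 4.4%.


WP = 0.026 + 0.005*13 + 0.0158*4.4
   = 0.026 + 0.0650 + 0.0695
   = 0.1605


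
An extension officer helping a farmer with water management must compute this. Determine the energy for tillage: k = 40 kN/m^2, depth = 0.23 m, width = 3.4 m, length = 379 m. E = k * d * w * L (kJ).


E = k * d * w * L
  = 40 * 0.23 * 3.4 * 379
  = 11855.12 kJ


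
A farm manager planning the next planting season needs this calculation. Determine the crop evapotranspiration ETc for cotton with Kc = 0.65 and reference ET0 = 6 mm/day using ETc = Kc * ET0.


ETc = Kc * ET0
    = 0.65 * 6
    = 3.90 mm/day


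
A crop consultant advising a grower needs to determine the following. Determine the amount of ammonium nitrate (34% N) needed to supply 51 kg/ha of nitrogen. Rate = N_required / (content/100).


Rate = N_required / (N_content / 100)
     = 51 / (34 / 100)
     = 51 / 0.34
     = 150 kg/ha


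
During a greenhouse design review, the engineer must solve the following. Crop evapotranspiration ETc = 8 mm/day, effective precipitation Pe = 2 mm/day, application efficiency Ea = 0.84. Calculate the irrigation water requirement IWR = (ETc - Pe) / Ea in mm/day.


IWR = (ETc - Pe) / Ea
    = (8 - 2) / 0.84
    = 6 / 0.84
    = 7.14 mm/day


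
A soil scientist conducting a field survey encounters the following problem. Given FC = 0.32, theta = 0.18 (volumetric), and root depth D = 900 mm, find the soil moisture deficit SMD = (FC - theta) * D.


SMD = (FC - theta) * D
    = (0.32 - 0.18) * 900
    = 0.140 * 900
    = 126 mm


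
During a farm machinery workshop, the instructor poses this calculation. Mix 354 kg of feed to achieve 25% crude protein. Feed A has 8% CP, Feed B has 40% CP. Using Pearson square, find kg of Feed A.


parts_A = CP_b - target = 40 - 25 = 15
parts_B = target - CP_a = 25 - 8 = 17
total_parts = 15 + 17 = 32
Feed A = 354 * 15 / 32 = 165.94 kg
Feed B = 354 * 17 / 32 = 188.06 kg

165.94 kg


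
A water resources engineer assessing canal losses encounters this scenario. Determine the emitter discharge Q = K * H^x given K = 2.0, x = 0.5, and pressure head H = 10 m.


Q = K * H^x
  = 2.0 * 10^0.5
  = 2.0 * 3.1623
  = 6.32 L/h


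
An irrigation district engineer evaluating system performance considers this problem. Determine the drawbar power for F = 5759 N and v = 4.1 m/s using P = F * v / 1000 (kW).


P = F * v / 1000
  = 5759 * 4.1 / 1000
  = 23611.90 / 1000
  = 23.61 kW


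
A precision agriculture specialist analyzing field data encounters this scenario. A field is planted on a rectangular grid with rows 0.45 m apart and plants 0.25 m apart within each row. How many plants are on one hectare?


D = 10000 / (row_sp * plant_sp)
  = 10000 / (0.45 * 0.25)
  = 10000 / 0.1125
  = 88888.89 plants/ha


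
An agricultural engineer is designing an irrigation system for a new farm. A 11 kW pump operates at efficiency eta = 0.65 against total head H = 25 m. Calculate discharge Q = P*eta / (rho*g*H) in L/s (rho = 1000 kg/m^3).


Q = (P * 1000 * eta) / (rho * g * H)
  = (11 * 1000 * 0.65) / (1000 * 9.81 * 25)
  = 7150 / 245250
  = 0.02915 m^3/s = 29.15 L/s


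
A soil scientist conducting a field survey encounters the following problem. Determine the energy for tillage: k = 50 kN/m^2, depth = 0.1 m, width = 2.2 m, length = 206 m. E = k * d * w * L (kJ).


E = k * d * w * L
  = 50 * 0.1 * 2.2 * 206
  = 2266 kJ


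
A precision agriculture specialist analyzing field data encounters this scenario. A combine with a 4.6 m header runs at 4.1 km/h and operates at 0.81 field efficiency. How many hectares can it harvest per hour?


C = w * v * eta_f / 10
  = 4.6 * 4.1 * 0.81 / 10
  = 15.28 / 10
  = 1.53 ha/h


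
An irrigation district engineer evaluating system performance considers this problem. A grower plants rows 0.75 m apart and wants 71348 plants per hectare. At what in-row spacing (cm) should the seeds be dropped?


spacing = 10000 / (row_sp * density)
        = 10000 / (0.75 * 71348)
        = 10000 / 53511
        = 0.18688 m = 18.69 cm


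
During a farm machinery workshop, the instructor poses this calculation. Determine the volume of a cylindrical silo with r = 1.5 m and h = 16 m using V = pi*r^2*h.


V = pi * r^2 * h
  = pi * 1.5^2 * 16
  = pi * 2.25 * 16
  = 113.10 m^3


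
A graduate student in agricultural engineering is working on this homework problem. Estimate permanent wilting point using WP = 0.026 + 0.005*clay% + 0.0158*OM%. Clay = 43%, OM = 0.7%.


WP = 0.026 + 0.005*43 + 0.0158*0.7
   = 0.026 + 0.2150 + 0.0111
   = 0.2521


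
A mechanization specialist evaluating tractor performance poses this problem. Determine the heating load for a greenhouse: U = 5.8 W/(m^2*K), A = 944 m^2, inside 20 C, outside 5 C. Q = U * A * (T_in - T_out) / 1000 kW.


dT = 20 - (5) = 15 K
Q = U * A * dT
  = 5.8 * 944 * 15
  = 82128 W = 82.13 kW


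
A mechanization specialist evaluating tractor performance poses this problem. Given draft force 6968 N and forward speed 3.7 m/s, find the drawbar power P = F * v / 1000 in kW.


P = F * v / 1000
  = 6968 * 3.7 / 1000
  = 25781.60 / 1000
  = 25.78 kW


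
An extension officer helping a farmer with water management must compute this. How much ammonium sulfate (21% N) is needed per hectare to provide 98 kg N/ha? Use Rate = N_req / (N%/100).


Rate = N_required / (N_content / 100)
     = 98 / (21 / 100)
     = 98 / 0.21
     = 466.67 kg/ha


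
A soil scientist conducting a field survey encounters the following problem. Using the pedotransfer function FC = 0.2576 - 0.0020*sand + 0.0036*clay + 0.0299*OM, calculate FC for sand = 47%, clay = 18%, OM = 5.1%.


FC = 0.2576 - 0.0020*47 + 0.0036*18 + 0.0299*5.1
   = 0.2576 - 0.0940 + 0.0648 + 0.1525
   = 0.3809


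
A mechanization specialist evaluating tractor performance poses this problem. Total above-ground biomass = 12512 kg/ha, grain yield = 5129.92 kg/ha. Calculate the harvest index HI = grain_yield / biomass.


HI = grain_yield / biomass
   = 5129.92 / 12512
   = 0.41


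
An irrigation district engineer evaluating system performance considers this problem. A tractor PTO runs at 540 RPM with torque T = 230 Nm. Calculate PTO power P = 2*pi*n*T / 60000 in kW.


P = 2*pi*n*T / 60000
  = 2*pi * 540 * 230 / 60000
  = 780371.62 / 60000
  = 13.01 kW


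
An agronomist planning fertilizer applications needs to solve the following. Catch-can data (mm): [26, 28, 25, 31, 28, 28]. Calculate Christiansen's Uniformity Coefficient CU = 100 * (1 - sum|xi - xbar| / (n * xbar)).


xbar = 166 / 6 = 27.667
sum|xi - xbar| = 8.667
CU = 100 * (1 - 8.667 / (6 * 27.667))
   = 100 * (1 - 0.0522)
   = 94.78%


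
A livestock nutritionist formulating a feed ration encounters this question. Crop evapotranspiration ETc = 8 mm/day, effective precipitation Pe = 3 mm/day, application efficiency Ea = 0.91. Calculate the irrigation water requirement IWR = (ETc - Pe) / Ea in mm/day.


IWR = (ETc - Pe) / Ea
    = (8 - 3) / 0.91
    = 5 / 0.91
    = 5.49 mm/day


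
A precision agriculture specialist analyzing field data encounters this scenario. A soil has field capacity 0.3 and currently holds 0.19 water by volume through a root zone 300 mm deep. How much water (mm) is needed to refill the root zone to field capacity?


SMD = (FC - theta) * D
    = (0.3 - 0.19) * 300
    = 0.110 * 300
    = 33 mm


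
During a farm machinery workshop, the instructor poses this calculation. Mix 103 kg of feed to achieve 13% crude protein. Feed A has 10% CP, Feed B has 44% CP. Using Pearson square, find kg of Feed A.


parts_A = CP_b - target = 44 - 13 = 31
parts_B = target - CP_a = 13 - 10 = 3
total_parts = 31 + 3 = 34
Feed A = 103 * 31 / 34 = 93.91 kg
Feed B = 103 * 3 / 34 = 9.09 kg

93.91 kg


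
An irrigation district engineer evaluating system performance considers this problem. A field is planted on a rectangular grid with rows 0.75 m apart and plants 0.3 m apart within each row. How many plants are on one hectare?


D = 10000 / (row_sp * plant_sp)
  = 10000 / (0.75 * 0.3)
  = 10000 / 0.2250
  = 44444.44 plants/ha


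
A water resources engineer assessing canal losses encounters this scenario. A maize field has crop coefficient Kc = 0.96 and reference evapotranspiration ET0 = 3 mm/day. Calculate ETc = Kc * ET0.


ETc = Kc * ET0
    = 0.96 * 3
    = 2.88 mm/day


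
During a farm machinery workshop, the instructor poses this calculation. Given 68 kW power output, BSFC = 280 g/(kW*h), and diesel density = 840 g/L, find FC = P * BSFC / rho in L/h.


FC = P * BSFC / rho_fuel
   = 68 * 280 / 840
   = 19040 / 840
   = 22.67 L/h


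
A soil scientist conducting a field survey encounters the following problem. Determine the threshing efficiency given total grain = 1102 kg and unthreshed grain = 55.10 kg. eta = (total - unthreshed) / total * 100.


eta = (total - unthreshed) / total * 100
    = (1102 - 55.10) / 1102 * 100
    = 1046.90 / 1102 * 100
    = 95%


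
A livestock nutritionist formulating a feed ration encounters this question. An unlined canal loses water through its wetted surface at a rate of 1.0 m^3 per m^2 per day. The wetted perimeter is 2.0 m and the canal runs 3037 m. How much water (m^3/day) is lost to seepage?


S = C * P * L
  = 1.0 * 2.0 * 3037
  = 6074 m^3/day


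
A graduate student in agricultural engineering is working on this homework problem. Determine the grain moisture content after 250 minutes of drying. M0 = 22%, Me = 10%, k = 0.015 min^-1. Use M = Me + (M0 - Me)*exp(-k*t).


M = Me + (M0 - Me) * e^(-k*t)
  = 10 + (22 - 10) * e^(-0.015*250)
  = 10 + 12 * e^(-3.750)
  = 10 + 12 * 0.02352
  = 10 + 0.2822
  = 10.28%


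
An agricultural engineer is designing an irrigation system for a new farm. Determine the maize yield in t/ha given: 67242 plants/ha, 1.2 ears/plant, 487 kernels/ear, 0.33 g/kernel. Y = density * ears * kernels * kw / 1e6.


Y = density * ears * kernels * kw
  = 67242 * 1.2 * 487 * 0.33 g/ha
  = 12967754.18 g/ha
  = 12967.75 kg/ha = 12.97 t/ha


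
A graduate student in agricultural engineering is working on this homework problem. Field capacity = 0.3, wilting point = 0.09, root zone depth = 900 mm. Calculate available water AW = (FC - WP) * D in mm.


AW = (FC - WP) * D
   = (0.3 - 0.09) * 900
   = 0.21 * 900
   = 189 mm


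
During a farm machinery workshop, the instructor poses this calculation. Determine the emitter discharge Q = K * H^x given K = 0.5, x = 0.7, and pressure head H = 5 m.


Q = K * H^x
  = 0.5 * 5^0.7
  = 0.5 * 3.0852
  = 1.54 L/h


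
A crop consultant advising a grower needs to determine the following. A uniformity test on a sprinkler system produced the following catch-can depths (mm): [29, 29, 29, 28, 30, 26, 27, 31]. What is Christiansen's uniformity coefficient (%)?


xbar = 229 / 8 = 28.625
sum|xi - xbar| = 9.750
CU = 100 * (1 - 9.750 / (8 * 28.625))
   = 100 * (1 - 0.0426)
   = 95.74%


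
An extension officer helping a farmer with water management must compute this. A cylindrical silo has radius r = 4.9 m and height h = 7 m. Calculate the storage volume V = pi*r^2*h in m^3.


V = pi * r^2 * h
  = pi * 4.9^2 * 7
  = pi * 24.01 * 7
  = 528.01 m^3


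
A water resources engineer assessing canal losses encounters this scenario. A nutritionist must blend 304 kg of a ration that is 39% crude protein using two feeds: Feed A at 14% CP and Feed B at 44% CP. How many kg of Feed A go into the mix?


parts_A = CP_b - target = 44 - 39 = 5
parts_B = target - CP_a = 39 - 14 = 25
total_parts = 5 + 25 = 30
Feed A = 304 * 5 / 30 = 50.67 kg
Feed B = 304 * 25 / 30 = 253.33 kg

50.67 kg


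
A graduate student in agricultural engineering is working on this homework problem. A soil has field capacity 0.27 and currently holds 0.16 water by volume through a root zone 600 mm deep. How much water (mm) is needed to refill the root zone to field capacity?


SMD = (FC - theta) * D
    = (0.27 - 0.16) * 600
    = 0.110 * 600
    = 66 mm


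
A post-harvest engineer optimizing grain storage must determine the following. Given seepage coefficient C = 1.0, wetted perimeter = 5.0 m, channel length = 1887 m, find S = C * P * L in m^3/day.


S = C * P * L
  = 1.0 * 5.0 * 1887
  = 9435 m^3/day


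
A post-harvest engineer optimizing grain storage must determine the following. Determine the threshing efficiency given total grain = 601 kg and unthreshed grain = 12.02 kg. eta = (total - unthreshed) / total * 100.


eta = (total - unthreshed) / total * 100
    = (601 - 12.02) / 601 * 100
    = 588.98 / 601 * 100
    = 98%


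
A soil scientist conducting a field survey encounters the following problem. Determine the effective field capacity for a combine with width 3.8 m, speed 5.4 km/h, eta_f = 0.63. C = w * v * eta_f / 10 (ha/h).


C = w * v * eta_f / 10
  = 3.8 * 5.4 * 0.63 / 10
  = 12.93 / 10
  = 1.29 ha/h
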